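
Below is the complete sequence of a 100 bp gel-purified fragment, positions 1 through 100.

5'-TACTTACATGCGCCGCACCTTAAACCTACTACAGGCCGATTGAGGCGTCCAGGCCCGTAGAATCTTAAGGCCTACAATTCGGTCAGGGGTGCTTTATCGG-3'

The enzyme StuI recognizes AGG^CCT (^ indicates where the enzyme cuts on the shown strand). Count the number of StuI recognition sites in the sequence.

1

AGGCCT occurs starting at position 68.
StuI cuts at 1 site.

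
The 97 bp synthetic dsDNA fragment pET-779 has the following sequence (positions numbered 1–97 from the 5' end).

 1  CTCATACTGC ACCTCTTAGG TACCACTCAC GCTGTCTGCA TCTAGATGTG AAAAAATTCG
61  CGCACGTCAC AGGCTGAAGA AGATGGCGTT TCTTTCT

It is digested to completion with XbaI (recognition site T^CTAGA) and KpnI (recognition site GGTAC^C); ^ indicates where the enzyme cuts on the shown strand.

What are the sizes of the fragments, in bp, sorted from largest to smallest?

The XbaI site (TCTAGA) starts at position 41.
XbaI cuts after the first base of each site, so after position 41.
The KpnI site (GGTACC) starts at position 19.
KpnI cuts after base 5 of each site (before the last base), so after position 23.
Combined cut positions: 23, 41.
Linear molecule, 2 cuts → 3 fragments:
  1–23 → 23 bp
  24–41 → 18 bp
  42–97 → 56 bp
Sorted largest to smallest: 56, 23, 18 bp.

56, 23, 18 bp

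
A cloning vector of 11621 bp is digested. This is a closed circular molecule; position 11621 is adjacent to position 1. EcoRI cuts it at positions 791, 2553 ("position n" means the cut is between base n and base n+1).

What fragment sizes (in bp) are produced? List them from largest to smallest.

9859, 1762 bp

Circular molecule, 2 cuts → 2 fragments:
  2553 − 791 = 1762 bp
  wrap: 11621 − 2553 + 791 = 9859 bp
Sorted largest to smallest: 9859, 1762 bp.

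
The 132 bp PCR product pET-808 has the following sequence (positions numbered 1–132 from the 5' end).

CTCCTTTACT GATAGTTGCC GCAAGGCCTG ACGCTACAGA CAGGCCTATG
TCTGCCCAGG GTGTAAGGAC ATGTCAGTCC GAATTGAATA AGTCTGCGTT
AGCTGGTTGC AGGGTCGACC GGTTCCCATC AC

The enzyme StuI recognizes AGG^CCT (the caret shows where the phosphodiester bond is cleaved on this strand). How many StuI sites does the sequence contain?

AGGCCT occurs starting at positions 24, 42.
StuI cuts at 2 sites.

2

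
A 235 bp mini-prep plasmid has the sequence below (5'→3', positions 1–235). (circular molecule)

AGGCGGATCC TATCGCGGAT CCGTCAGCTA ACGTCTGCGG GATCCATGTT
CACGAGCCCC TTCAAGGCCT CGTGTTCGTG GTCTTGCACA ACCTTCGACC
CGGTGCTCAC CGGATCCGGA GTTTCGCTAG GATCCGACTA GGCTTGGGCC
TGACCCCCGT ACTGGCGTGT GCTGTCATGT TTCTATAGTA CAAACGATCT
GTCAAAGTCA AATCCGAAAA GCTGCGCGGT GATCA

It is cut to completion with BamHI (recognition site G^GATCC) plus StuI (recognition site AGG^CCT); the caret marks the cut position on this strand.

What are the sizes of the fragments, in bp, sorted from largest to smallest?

110, 45, 27, 23, 18, 12 bp

BamHI sites (GGATCC) start at positions 5, 17, 40, 112, 130.
BamHI cuts after the first base of each site, so after positions 5, 17, 40, 112, 130.
The StuI site (AGGCCT) starts at position 65.
StuI cuts after base 3 of each site, so after position 67.
Combined cut positions: 5, 17, 40, 67, 112, 130.
Circular molecule, 6 cuts → 6 fragments:
  6–17 → 12 bp
  18–40 → 23 bp
  41–67 → 27 bp
  68–112 → 45 bp
  113–130 → 18 bp
  131–235 then 1–5 → 105 + 5 = 110 bp
Sorted largest to smallest: 110, 45, 27, 23, 18, 12 bp.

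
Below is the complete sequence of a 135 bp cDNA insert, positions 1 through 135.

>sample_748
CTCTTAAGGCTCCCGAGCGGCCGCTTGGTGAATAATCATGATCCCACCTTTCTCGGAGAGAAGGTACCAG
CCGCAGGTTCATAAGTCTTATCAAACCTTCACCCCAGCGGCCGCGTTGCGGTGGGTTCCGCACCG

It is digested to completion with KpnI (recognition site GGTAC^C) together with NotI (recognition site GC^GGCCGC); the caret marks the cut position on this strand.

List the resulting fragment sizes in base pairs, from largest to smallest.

The KpnI site (GGTACC) starts at position 63.
KpnI cuts after base 5 of each site (before the last base), so after position 67.
NotI sites (GCGGCCGC) start at positions 17, 107.
NotI cuts after base 2 of each site, so after positions 18, 108.
Combined cut positions: 18, 67, 108.
Linear molecule, 3 cuts → 4 fragments:
  1–18 → 18 bp
  19–67 → 49 bp
  68–108 → 41 bp
  109–135 → 27 bp
Sorted largest to smallest: 49, 41, 27, 18 bp.

49, 41, 27, 18 bp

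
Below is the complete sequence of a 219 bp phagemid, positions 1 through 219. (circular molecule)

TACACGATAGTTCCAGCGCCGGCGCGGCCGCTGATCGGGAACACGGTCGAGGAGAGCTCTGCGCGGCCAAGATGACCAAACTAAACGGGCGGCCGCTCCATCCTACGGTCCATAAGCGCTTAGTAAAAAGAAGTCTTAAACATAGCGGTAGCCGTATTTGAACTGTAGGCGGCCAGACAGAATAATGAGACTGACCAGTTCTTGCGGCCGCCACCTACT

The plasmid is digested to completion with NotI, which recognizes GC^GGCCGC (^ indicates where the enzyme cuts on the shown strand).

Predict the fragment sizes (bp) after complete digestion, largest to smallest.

NotI sites (GCGGCCGC) start at positions 24, 89, 204.
NotI cuts after base 2 of each site, so after positions 25, 90, 205.
Circular molecule, 3 cuts → 3 fragments:
  26–90 → 65 bp
  91–205 → 115 bp
  206–219 then 1–25 → 14 + 25 = 39 bp
Sorted largest to smallest: 115, 65, 39 bp.

115, 65, 39 bp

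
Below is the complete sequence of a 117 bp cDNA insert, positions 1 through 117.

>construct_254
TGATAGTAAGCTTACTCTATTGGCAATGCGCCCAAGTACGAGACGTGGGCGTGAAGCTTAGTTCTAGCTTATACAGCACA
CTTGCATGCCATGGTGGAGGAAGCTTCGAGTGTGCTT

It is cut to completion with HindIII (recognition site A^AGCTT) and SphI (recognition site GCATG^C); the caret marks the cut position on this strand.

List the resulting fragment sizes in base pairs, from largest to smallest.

HindIII sites (AAGCTT) start at positions 8, 54, 101.
HindIII cuts after the first base of each site, so after positions 8, 54, 101.
The SphI site (GCATGC) starts at position 84.
SphI cuts after base 5 of each site (before the last base), so after position 88.
Combined cut positions: 8, 54, 88, 101.
Linear molecule, 4 cuts → 5 fragments:
  1–8 → 8 bp
  9–54 → 46 bp
  55–88 → 34 bp
  89–101 → 13 bp
  102–117 → 16 bp
Sorted largest to smallest: 46, 34, 16, 13, 8 bp.

46, 34, 16, 13, 8 bp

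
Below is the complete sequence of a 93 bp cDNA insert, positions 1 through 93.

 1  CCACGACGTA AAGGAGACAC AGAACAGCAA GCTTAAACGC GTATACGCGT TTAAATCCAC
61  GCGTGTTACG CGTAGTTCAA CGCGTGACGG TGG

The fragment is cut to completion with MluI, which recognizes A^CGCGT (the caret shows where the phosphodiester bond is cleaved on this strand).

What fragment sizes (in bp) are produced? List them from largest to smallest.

37, 14, 13, 12, 9, 8 bp

MluI sites (ACGCGT) start at positions 37, 45, 59, 68, 80.
MluI cuts after the first base of each site, so after positions 37, 45, 59, 68, 80.
Linear molecule, 5 cuts → 6 fragments:
  1–37 → 37 bp
  38–45 → 8 bp
  46–59 → 14 bp
  60–68 → 9 bp
  69–80 → 12 bp
  81–93 → 13 bp
Sorted largest to smallest: 37, 14, 13, 12, 9, 8 bp.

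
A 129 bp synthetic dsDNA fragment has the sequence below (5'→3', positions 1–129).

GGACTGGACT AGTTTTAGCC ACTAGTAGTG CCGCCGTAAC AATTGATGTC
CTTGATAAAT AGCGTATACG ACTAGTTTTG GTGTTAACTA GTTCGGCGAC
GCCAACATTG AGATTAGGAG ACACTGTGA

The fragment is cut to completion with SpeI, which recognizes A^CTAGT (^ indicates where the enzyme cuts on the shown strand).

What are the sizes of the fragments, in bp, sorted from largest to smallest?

SpeI sites (ACTAGT) start at positions 8, 21, 71, 87.
SpeI cuts after the first base of each site, so after positions 8, 21, 71, 87.
Linear molecule, 4 cuts → 5 fragments:
  1–8 → 8 bp
  9–21 → 13 bp
  22–71 → 50 bp
  72–87 → 16 bp
  88–129 → 42 bp
Sorted largest to smallest: 50, 42, 16, 13, 8 bp.

50, 42, 16, 13, 8 bp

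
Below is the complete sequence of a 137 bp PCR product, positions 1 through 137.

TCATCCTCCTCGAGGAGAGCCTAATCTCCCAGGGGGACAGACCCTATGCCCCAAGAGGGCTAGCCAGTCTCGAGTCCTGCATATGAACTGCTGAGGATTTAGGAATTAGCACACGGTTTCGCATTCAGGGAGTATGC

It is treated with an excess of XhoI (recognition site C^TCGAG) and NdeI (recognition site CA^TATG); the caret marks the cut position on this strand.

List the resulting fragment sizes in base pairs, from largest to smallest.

XhoI sites (CTCGAG) start at positions 9, 69.
XhoI cuts after the first base of each site, so after positions 9, 69.
The NdeI site (CATATG) starts at position 80.
NdeI cuts after base 2 of each site, so after position 81.
Combined cut positions: 9, 69, 81.
Linear molecule, 3 cuts → 4 fragments:
  1–9 → 9 bp
  10–69 → 60 bp
  70–81 → 12 bp
  82–137 → 56 bp
Sorted largest to smallest: 60, 56, 12, 9 bp.

60, 56, 12, 9 bp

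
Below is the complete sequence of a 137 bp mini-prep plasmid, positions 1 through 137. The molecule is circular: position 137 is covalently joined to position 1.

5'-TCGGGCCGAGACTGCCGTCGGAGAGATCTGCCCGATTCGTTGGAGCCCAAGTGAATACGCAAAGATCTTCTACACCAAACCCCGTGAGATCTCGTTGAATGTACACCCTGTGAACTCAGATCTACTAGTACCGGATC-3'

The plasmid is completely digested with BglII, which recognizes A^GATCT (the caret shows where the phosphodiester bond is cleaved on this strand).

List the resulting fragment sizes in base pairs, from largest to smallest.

BglII sites (AGATCT) start at positions 24, 63, 87, 118.
BglII cuts after the first base of each site, so after positions 24, 63, 87, 118.
Circular molecule, 4 cuts → 4 fragments:
  25–63 → 39 bp
  64–87 → 24 bp
  88–118 → 31 bp
  119–137 then 1–24 → 19 + 24 = 43 bp
Sorted largest to smallest: 43, 39, 31, 24 bp.

43, 39, 31, 24 bp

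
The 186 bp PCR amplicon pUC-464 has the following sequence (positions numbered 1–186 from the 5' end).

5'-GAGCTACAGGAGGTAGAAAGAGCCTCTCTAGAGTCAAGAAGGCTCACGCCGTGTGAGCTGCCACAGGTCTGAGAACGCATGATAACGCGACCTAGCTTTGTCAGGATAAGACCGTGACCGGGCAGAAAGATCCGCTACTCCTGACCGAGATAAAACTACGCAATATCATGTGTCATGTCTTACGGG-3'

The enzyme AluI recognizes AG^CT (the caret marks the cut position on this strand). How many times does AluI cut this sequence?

3

AGCT occurs starting at positions 2, 56, 94.
AluI cuts at 3 sites.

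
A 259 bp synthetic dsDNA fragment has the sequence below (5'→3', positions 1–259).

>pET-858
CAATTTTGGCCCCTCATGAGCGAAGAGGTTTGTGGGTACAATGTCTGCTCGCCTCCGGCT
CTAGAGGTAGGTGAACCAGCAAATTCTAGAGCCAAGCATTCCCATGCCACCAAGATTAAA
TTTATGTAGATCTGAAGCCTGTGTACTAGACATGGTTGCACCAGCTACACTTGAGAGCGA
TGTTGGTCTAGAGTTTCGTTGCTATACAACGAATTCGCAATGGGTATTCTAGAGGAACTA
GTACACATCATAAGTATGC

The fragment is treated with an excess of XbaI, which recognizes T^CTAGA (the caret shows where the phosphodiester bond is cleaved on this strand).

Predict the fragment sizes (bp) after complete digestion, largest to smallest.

XbaI sites (TCTAGA) start at positions 60, 85, 187, 228.
XbaI cuts after the first base of each site, so after positions 60, 85, 187, 228.
Linear molecule, 4 cuts → 5 fragments:
  1–60 → 60 bp
  61–85 → 25 bp
  86–187 → 102 bp
  188–228 → 41 bp
  229–259 → 31 bp
Sorted largest to smallest: 102, 60, 41, 31, 25 bp.

102, 60, 41, 31, 25 bp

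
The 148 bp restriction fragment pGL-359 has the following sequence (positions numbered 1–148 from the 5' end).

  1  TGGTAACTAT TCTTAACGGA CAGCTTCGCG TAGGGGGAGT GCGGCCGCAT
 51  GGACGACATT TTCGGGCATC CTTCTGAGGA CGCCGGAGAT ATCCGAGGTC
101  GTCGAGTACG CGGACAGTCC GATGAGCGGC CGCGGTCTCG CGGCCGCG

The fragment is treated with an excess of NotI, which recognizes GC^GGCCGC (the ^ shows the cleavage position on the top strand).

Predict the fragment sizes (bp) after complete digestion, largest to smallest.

NotI sites (GCGGCCGC) start at positions 41, 126, 140.
NotI cuts after base 2 of each site, so after positions 42, 127, 141.
Linear molecule, 3 cuts → 4 fragments:
  1–42 → 42 bp
  43–127 → 85 bp
  128–141 → 14 bp
  142–148 → 7 bp
Sorted largest to smallest: 85, 42, 14, 7 bp.

85, 42, 14, 7 bp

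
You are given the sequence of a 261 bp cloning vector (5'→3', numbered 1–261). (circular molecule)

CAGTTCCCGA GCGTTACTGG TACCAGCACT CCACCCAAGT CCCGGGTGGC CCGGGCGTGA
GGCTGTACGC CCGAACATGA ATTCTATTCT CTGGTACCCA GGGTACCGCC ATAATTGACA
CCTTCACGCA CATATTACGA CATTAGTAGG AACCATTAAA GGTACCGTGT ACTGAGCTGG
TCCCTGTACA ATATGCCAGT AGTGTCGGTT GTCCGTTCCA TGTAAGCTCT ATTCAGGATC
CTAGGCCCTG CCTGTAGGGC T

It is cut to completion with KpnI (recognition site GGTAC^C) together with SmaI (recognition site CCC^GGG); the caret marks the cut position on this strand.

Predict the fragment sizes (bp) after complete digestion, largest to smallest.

119, 59, 45, 20, 9, 9 bp

KpnI sites (GGTACC) start at positions 19, 93, 102, 161.
KpnI cuts after base 5 of each site (before the last base), so after positions 23, 97, 106, 165.
SmaI sites (CCCGGG) start at positions 41, 50.
SmaI cuts after base 3 of each site, so after positions 43, 52.
Combined cut positions: 23, 43, 52, 97, 106, 165.
Circular molecule, 6 cuts → 6 fragments:
  24–43 → 20 bp
  44–52 → 9 bp
  53–97 → 45 bp
  98–106 → 9 bp
  107–165 → 59 bp
  166–261 then 1–23 → 96 + 23 = 119 bp
Sorted largest to smallest: 119, 59, 45, 20, 9, 9 bp.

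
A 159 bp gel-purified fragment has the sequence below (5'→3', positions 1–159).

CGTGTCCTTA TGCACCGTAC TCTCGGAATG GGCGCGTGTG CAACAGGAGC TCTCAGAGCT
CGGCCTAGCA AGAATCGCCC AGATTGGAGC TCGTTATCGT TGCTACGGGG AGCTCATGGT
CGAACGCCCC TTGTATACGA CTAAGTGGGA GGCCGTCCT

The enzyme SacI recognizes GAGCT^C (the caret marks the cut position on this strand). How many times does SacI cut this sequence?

GAGCTC occurs starting at positions 47, 56, 87, 110.
SacI cuts at 4 sites.

4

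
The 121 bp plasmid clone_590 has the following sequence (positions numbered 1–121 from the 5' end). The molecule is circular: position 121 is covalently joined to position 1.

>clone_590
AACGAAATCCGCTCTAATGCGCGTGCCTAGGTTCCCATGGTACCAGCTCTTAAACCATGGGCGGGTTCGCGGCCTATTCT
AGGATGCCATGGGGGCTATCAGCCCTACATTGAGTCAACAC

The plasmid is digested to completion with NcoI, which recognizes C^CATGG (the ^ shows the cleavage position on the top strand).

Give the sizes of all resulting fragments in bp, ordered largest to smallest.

69, 32, 20 bp

NcoI sites (CCATGG) start at positions 35, 55, 87.
NcoI cuts after the first base of each site, so after positions 35, 55, 87.
Circular molecule, 3 cuts → 3 fragments:
  36–55 → 20 bp
  56–87 → 32 bp
  88–121 then 1–35 → 34 + 35 = 69 bp
Sorted largest to smallest: 69, 32, 20 bp.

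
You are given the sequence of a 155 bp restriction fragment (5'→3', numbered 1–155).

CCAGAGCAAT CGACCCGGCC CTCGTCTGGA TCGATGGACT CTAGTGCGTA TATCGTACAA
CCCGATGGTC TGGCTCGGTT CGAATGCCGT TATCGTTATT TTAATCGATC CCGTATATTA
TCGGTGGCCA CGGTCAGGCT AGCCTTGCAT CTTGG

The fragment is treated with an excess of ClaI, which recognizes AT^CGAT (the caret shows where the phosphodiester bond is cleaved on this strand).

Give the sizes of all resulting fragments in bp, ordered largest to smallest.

74, 50, 31 bp

ClaI sites (ATCGAT) start at positions 30, 104.
ClaI cuts after base 2 of each site, so after positions 31, 105.
Linear molecule, 2 cuts → 3 fragments:
  1–31 → 31 bp
  32–105 → 74 bp
  106–155 → 50 bp
Sorted largest to smallest: 74, 50, 31 bp.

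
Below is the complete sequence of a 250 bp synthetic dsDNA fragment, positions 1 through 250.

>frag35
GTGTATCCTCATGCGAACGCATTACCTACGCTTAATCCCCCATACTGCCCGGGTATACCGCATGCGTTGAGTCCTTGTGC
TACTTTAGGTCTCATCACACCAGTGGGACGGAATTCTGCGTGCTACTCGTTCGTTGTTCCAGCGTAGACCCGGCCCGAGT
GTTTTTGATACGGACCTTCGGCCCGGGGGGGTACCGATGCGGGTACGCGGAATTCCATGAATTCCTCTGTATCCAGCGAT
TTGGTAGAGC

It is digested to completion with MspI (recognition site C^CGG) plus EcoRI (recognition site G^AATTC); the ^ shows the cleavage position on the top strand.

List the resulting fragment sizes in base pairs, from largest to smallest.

MspI sites (CCGG) start at positions 49, 150, 183.
MspI cuts after the first base of each site, so after positions 49, 150, 183.
EcoRI sites (GAATTC) start at positions 111, 210, 219.
EcoRI cuts after the first base of each site, so after positions 111, 210, 219.
Combined cut positions: 49, 111, 150, 183, 210, 219.
Linear molecule, 6 cuts → 7 fragments:
  1–49 → 49 bp
  50–111 → 62 bp
  112–150 → 39 bp
  151–183 → 33 bp
  184–210 → 27 bp
  211–219 → 9 bp
  220–250 → 31 bp
Sorted largest to smallest: 62, 49, 39, 33, 31, 27, 9 bp.

62, 49, 39, 33, 31, 27, 9 bp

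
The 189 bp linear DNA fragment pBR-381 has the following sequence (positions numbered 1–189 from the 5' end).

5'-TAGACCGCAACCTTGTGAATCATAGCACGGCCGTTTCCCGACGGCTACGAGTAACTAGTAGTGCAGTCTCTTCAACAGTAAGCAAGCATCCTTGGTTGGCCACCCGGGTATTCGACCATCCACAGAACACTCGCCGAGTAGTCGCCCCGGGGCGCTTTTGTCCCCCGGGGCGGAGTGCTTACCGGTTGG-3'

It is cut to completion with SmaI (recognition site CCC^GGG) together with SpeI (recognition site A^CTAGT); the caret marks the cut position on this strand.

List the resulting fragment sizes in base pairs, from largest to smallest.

54, 51, 43, 23, 18 bp

SmaI sites (CCCGGG) start at positions 103, 146, 164.
SmaI cuts after base 3 of each site, so after positions 105, 148, 166.
The SpeI site (ACTAGT) starts at position 54.
SpeI cuts after the first base of each site, so after position 54.
Combined cut positions: 54, 105, 148, 166.
Linear molecule, 4 cuts → 5 fragments:
  1–54 → 54 bp
  55–105 → 51 bp
  106–148 → 43 bp
  149–166 → 18 bp
  167–189 → 23 bp
Sorted largest to smallest: 54, 51, 43, 23, 18 bp.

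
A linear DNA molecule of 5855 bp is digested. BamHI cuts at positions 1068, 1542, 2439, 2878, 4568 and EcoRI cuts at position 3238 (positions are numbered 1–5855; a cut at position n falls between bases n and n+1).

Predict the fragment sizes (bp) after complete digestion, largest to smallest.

1330, 1287, 1068, 897, 474, 439, 360 bp

Combined cut positions (sorted): 1068, 1542, 2439, 2878, 3238, 4568.
Linear molecule, 6 cuts → 7 fragments:
  1068 − 0 = 1068 bp
  1542 − 1068 = 474 bp
  2439 − 1542 = 897 bp
  2878 − 2439 = 439 bp
  3238 − 2878 = 360 bp
  4568 − 3238 = 1330 bp
  5855 − 4568 = 1287 bp
Sorted largest to smallest: 1330, 1287, 1068, 897, 474, 439, 360 bp.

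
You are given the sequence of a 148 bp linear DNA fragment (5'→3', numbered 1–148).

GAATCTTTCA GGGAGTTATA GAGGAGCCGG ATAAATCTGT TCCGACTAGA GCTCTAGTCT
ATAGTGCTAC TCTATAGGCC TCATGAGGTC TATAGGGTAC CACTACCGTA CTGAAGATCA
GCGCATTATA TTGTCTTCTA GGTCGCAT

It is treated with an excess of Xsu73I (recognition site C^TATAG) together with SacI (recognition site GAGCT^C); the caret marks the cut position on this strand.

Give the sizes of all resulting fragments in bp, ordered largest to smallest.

Xsu73I sites (CTATAG) start at positions 59, 72, 90.
Xsu73I cuts after the first base of each site, so after positions 59, 72, 90.
The SacI site (GAGCTC) starts at position 49.
SacI cuts after base 5 of each site (before the last base), so after position 53.
Combined cut positions: 53, 59, 72, 90.
Linear molecule, 4 cuts → 5 fragments:
  1–53 → 53 bp
  54–59 → 6 bp
  60–72 → 13 bp
  73–90 → 18 bp
  91–148 → 58 bp
Sorted largest to smallest: 58, 53, 18, 13, 6 bp.

58, 53, 18, 13, 6 bp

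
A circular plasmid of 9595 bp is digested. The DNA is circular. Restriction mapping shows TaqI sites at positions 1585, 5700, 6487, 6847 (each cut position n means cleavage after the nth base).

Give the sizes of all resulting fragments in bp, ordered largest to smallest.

4333, 4115, 787, 360 bp

Circular molecule, 4 cuts → 4 fragments:
  5700 − 1585 = 4115 bp
  6487 − 5700 = 787 bp
  6847 − 6487 = 360 bp
  wrap: 9595 − 6847 + 1585 = 4333 bp
Sorted largest to smallest: 4333, 4115, 787, 360 bp.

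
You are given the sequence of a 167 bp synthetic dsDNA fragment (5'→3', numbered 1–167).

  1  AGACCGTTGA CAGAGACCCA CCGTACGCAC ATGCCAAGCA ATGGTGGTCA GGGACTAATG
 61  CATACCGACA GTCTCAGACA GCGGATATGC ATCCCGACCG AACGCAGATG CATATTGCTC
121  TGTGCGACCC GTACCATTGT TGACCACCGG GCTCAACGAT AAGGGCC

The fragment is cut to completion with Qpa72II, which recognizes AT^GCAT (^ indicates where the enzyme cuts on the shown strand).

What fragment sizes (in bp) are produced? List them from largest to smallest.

59, 58, 29, 21 bp

Qpa72II sites (ATGCAT) start at positions 58, 87, 108.
Qpa72II cuts after base 2 of each site, so after positions 59, 88, 109.
Linear molecule, 3 cuts → 4 fragments:
  1–59 → 59 bp
  60–88 → 29 bp
  89–109 → 21 bp
  110–167 → 58 bp
Sorted largest to smallest: 59, 58, 29, 21 bp.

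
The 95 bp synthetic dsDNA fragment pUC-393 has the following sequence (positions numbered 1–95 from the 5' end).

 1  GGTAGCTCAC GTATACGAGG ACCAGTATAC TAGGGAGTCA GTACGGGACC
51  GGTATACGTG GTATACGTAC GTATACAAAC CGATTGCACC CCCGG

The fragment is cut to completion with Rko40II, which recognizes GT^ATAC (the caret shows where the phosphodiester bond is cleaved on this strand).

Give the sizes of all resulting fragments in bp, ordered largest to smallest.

27, 23, 14, 12, 10, 9 bp

Rko40II sites (GTATAC) start at positions 11, 25, 52, 61, 71.
Rko40II cuts after base 2 of each site, so after positions 12, 26, 53, 62, 72.
Linear molecule, 5 cuts → 6 fragments:
  1–12 → 12 bp
  13–26 → 14 bp
  27–53 → 27 bp
  54–62 → 9 bp
  63–72 → 10 bp
  73–95 → 23 bp
Sorted largest to smallest: 27, 23, 14, 12, 10, 9 bp.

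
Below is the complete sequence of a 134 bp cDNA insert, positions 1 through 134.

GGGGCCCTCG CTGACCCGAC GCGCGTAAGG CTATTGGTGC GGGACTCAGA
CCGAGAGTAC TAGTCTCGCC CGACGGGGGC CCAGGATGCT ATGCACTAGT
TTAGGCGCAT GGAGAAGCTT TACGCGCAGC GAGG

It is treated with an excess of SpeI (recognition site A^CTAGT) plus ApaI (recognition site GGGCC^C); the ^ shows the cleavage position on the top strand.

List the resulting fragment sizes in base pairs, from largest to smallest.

53, 39, 22, 14, 6 bp

SpeI sites (ACTAGT) start at positions 59, 95.
SpeI cuts after the first base of each site, so after positions 59, 95.
ApaI sites (GGGCCC) start at positions 2, 77.
ApaI cuts after base 5 of each site (before the last base), so after positions 6, 81.
Combined cut positions: 6, 59, 81, 95.
Linear molecule, 4 cuts → 5 fragments:
  1–6 → 6 bp
  7–59 → 53 bp
  60–81 → 22 bp
  82–95 → 14 bp
  96–134 → 39 bp
Sorted largest to smallest: 53, 39, 22, 14, 6 bp.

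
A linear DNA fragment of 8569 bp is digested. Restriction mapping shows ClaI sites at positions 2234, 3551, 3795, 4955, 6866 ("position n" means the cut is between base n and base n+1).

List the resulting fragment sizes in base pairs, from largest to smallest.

2234, 1911, 1703, 1317, 1160, 244 bp

Linear molecule, 5 cuts → 6 fragments:
  2234 − 0 = 2234 bp
  3551 − 2234 = 1317 bp
  3795 − 3551 = 244 bp
  4955 − 3795 = 1160 bp
  6866 − 4955 = 1911 bp
  8569 − 6866 = 1703 bp
Sorted largest to smallest: 2234, 1911, 1703, 1317, 1160, 244 bp.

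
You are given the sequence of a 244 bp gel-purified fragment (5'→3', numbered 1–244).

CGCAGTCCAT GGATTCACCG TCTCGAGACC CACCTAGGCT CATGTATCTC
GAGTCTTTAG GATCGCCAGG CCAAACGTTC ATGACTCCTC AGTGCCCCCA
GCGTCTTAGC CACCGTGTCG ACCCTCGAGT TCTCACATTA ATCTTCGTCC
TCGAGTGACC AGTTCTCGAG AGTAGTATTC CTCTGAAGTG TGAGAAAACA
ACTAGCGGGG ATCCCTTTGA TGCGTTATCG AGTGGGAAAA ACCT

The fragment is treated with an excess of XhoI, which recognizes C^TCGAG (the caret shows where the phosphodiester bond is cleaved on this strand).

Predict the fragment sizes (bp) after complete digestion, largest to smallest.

XhoI sites (CTCGAG) start at positions 22, 48, 124, 150, 165.
XhoI cuts after the first base of each site, so after positions 22, 48, 124, 150, 165.
Linear molecule, 5 cuts → 6 fragments:
  1–22 → 22 bp
  23–48 → 26 bp
  49–124 → 76 bp
  125–150 → 26 bp
  151–165 → 15 bp
  166–244 → 79 bp
Sorted largest to smallest: 79, 76, 26, 26, 22, 15 bp.

79, 76, 26, 26, 22, 15 bp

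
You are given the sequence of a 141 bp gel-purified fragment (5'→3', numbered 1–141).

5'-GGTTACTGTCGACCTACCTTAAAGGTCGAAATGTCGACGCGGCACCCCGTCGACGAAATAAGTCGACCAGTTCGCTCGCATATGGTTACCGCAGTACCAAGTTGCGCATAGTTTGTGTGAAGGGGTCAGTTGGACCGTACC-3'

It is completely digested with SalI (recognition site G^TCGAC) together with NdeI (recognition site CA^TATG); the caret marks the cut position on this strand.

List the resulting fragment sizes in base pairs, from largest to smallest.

61, 25, 18, 16, 13, 8 bp

SalI sites (GTCGAC) start at positions 8, 33, 49, 62.
SalI cuts after the first base of each site, so after positions 8, 33, 49, 62.
The NdeI site (CATATG) starts at position 79.
NdeI cuts after base 2 of each site, so after position 80.
Combined cut positions: 8, 33, 49, 62, 80.
Linear molecule, 5 cuts → 6 fragments:
  1–8 → 8 bp
  9–33 → 25 bp
  34–49 → 16 bp
  50–62 → 13 bp
  63–80 → 18 bp
  81–141 → 61 bp
Sorted largest to smallest: 61, 25, 18, 16, 13, 8 bp.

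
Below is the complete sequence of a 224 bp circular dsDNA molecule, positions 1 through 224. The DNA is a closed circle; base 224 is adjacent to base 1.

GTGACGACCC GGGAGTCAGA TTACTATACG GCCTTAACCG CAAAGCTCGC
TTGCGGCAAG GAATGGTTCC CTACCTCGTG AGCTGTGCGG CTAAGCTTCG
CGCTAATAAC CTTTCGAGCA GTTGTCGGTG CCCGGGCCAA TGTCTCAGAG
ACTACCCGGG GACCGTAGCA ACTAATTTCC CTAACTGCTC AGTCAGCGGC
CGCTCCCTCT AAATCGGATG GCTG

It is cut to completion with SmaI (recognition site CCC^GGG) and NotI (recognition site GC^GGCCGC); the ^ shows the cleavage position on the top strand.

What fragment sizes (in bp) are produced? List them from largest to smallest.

123, 40, 37, 24 bp

SmaI sites (CCCGGG) start at positions 8, 131, 155.
SmaI cuts after base 3 of each site, so after positions 10, 133, 157.
The NotI site (GCGGCCGC) starts at position 196.
NotI cuts after base 2 of each site, so after position 197.
Combined cut positions: 10, 133, 157, 197.
Circular molecule, 4 cuts → 4 fragments:
  11–133 → 123 bp
  134–157 → 24 bp
  158–197 → 40 bp
  198–224 then 1–10 → 27 + 10 = 37 bp
Sorted largest to smallest: 123, 40, 37, 24 bp.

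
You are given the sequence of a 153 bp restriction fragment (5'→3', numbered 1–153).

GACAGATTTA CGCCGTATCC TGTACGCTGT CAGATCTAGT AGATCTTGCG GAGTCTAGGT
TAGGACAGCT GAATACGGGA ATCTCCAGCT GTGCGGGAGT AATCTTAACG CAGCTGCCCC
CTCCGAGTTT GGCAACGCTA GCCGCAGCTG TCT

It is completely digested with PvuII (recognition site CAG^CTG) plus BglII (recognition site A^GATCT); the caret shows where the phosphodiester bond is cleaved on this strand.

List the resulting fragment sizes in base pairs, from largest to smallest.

PvuII sites (CAGCTG) start at positions 66, 86, 111, 145.
PvuII cuts after base 3 of each site, so after positions 68, 88, 113, 147.
BglII sites (AGATCT) start at positions 32, 41.
BglII cuts after the first base of each site, so after positions 32, 41.
Combined cut positions: 32, 41, 68, 88, 113, 147.
Linear molecule, 6 cuts → 7 fragments:
  1–32 → 32 bp
  33–41 → 9 bp
  42–68 → 27 bp
  69–88 → 20 bp
  89–113 → 25 bp
  114–147 → 34 bp
  148–153 → 6 bp
Sorted largest to smallest: 34, 32, 27, 25, 20, 9, 6 bp.

34, 32, 27, 25, 20, 9, 6 bp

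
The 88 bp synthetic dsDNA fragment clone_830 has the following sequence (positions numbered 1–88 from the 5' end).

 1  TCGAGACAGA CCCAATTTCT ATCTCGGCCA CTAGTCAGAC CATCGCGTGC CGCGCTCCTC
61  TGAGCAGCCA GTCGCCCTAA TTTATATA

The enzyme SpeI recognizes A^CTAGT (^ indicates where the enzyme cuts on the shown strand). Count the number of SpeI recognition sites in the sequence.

1

ACTAGT occurs starting at position 30.
SpeI cuts at 1 site.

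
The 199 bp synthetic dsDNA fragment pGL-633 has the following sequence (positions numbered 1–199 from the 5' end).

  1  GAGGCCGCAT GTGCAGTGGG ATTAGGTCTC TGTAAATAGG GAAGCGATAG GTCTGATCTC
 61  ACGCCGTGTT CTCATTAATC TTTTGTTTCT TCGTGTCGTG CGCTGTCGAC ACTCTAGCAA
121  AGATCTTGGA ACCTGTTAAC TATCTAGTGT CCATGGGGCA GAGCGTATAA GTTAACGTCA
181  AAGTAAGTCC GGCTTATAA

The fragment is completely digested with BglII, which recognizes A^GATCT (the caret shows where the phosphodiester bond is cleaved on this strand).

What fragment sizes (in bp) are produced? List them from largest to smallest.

121, 78 bp

The BglII site (AGATCT) starts at position 121.
BglII cuts after the first base of each site, so after position 121.
Linear molecule, 1 cut → 2 fragments:
  1–121 → 121 bp
  122–199 → 78 bp
Sorted largest to smallest: 121, 78 bp.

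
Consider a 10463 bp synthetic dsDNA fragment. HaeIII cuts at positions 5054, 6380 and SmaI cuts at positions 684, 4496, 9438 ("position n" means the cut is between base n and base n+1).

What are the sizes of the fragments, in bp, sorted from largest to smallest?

Combined cut positions (sorted): 684, 4496, 5054, 6380, 9438.
Linear molecule, 5 cuts → 6 fragments:
  684 − 0 = 684 bp
  4496 − 684 = 3812 bp
  5054 − 4496 = 558 bp
  6380 − 5054 = 1326 bp
  9438 − 6380 = 3058 bp
  10463 − 9438 = 1025 bp
Sorted largest to smallest: 3812, 3058, 1326, 1025, 684, 558 bp.

3812, 3058, 1326, 1025, 684, 558 bp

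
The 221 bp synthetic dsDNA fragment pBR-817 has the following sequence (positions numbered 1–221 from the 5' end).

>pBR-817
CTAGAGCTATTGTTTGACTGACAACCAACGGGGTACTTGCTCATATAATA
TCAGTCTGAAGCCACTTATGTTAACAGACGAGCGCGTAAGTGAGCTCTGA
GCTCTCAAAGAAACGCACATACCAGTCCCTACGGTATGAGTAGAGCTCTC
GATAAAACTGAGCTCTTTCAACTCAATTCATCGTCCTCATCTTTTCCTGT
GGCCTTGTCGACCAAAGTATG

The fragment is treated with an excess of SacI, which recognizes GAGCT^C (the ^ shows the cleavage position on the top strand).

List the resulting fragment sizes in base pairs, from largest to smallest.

96, 57, 44, 17, 7 bp

SacI sites (GAGCTC) start at positions 92, 99, 143, 160.
SacI cuts after base 5 of each site (before the last base), so after positions 96, 103, 147, 164.
Linear molecule, 4 cuts → 5 fragments:
  1–96 → 96 bp
  97–103 → 7 bp
  104–147 → 44 bp
  148–164 → 17 bp
  165–221 → 57 bp
Sorted largest to smallest: 96, 57, 44, 17, 7 bp.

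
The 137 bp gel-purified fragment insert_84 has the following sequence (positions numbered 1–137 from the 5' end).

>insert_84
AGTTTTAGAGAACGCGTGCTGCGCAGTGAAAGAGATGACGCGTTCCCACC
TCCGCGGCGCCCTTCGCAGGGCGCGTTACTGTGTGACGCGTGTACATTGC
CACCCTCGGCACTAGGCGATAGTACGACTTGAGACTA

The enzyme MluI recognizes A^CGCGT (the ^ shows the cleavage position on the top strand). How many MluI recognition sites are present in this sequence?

3

ACGCGT occurs starting at positions 12, 38, 86.
MluI cuts at 3 sites.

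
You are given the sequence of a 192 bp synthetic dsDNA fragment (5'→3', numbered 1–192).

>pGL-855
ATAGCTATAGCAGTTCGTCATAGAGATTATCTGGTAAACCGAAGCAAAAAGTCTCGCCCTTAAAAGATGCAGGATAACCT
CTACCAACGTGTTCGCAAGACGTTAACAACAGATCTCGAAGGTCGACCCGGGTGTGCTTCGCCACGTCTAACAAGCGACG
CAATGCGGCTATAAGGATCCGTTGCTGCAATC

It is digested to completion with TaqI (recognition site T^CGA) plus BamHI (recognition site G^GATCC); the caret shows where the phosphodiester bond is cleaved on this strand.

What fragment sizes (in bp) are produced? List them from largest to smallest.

TaqI sites (TCGA) start at positions 116, 123.
TaqI cuts after the first base of each site, so after positions 116, 123.
The BamHI site (GGATCC) starts at position 175.
BamHI cuts after the first base of each site, so after position 175.
Combined cut positions: 116, 123, 175.
Linear molecule, 3 cuts → 4 fragments:
  1–116 → 116 bp
  117–123 → 7 bp
  124–175 → 52 bp
  176–192 → 17 bp
Sorted largest to smallest: 116, 52, 17, 7 bp.

116, 52, 17, 7 bp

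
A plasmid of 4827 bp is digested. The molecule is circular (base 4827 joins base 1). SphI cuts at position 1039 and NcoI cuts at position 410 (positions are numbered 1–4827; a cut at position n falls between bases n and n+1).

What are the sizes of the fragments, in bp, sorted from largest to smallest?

Combined cut positions (sorted): 410, 1039.
Circular molecule, 2 cuts → 2 fragments:
  1039 − 410 = 629 bp
  wrap: 4827 − 1039 + 410 = 4198 bp
Sorted largest to smallest: 4198, 629 bp.

4198, 629 bp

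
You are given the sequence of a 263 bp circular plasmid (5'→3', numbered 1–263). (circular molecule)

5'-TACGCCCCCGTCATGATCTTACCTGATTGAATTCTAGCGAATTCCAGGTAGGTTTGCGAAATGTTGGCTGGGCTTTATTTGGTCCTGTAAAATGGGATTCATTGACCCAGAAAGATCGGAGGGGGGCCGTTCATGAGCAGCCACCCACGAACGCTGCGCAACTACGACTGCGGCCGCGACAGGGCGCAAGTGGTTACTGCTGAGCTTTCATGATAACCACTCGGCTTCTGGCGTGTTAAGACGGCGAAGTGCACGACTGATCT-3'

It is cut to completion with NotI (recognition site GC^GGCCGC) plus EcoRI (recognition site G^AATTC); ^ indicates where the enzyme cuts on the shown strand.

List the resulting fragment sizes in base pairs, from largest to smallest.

The NotI site (GCGGCCGC) starts at position 170.
NotI cuts after base 2 of each site, so after position 171.
EcoRI sites (GAATTC) start at positions 29, 39.
EcoRI cuts after the first base of each site, so after positions 29, 39.
Combined cut positions: 29, 39, 171.
Circular molecule, 3 cuts → 3 fragments:
  30–39 → 10 bp
  40–171 → 132 bp
  172–263 then 1–29 → 92 + 29 = 121 bp
Sorted largest to smallest: 132, 121, 10 bp.

132, 121, 10 bp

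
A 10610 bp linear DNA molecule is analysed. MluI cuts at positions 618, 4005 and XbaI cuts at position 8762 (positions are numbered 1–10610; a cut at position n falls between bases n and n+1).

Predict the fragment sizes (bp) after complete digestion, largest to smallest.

Combined cut positions (sorted): 618, 4005, 8762.
Linear molecule, 3 cuts → 4 fragments:
  618 − 0 = 618 bp
  4005 − 618 = 3387 bp
  8762 − 4005 = 4757 bp
  10610 − 8762 = 1848 bp
Sorted largest to smallest: 4757, 3387, 1848, 618 bp.

4757, 3387, 1848, 618 bp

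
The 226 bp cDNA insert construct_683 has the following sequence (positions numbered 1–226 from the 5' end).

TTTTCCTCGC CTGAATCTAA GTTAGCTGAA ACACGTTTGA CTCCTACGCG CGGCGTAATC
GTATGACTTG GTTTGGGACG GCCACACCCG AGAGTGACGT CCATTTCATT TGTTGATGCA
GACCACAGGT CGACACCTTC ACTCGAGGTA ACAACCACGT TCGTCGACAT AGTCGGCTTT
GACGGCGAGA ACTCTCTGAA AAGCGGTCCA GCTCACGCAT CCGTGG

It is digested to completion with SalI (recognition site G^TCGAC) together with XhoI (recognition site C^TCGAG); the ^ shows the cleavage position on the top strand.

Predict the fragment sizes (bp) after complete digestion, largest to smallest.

SalI sites (GTCGAC) start at positions 129, 163.
SalI cuts after the first base of each site, so after positions 129, 163.
The XhoI site (CTCGAG) starts at position 142.
XhoI cuts after the first base of each site, so after position 142.
Combined cut positions: 129, 142, 163.
Linear molecule, 3 cuts → 4 fragments:
  1–129 → 129 bp
  130–142 → 13 bp
  143–163 → 21 bp
  164–226 → 63 bp
Sorted largest to smallest: 129, 63, 21, 13 bp.

129, 63, 21, 13 bp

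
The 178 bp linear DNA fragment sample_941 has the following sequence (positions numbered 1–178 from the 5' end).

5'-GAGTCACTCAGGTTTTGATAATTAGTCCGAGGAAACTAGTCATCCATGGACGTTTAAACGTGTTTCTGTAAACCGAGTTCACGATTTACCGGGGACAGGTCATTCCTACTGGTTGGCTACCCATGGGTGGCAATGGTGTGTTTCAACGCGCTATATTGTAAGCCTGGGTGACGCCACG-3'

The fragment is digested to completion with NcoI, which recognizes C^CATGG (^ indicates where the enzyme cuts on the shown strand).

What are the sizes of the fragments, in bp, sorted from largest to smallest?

77, 57, 44 bp

NcoI sites (CCATGG) start at positions 44, 121.
NcoI cuts after the first base of each site, so after positions 44, 121.
Linear molecule, 2 cuts → 3 fragments:
  1–44 → 44 bp
  45–121 → 77 bp
  122–178 → 57 bp
Sorted largest to smallest: 77, 57, 44 bp.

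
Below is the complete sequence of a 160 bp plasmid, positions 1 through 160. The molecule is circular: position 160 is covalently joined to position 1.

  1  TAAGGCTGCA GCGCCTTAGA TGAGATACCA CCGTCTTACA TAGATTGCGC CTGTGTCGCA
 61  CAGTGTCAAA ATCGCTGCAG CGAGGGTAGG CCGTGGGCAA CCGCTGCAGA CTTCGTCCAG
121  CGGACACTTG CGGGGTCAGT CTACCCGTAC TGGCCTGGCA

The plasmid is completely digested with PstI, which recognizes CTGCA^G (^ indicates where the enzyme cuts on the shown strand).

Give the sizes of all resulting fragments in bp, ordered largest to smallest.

69, 62, 29 bp

PstI sites (CTGCAG) start at positions 6, 75, 104.
PstI cuts after base 5 of each site (before the last base), so after positions 10, 79, 108.
Circular molecule, 3 cuts → 3 fragments:
  11–79 → 69 bp
  80–108 → 29 bp
  109–160 then 1–10 → 52 + 10 = 62 bp
Sorted largest to smallest: 69, 62, 29 bp.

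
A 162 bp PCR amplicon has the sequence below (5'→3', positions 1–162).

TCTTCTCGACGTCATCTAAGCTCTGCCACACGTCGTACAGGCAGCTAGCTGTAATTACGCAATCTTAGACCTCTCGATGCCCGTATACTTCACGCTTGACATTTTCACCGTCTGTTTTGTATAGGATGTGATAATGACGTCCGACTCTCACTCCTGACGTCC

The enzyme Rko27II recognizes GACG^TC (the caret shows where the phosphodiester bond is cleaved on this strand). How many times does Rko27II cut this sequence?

3

GACGTC occurs starting at positions 8, 136, 156.
Rko27II cuts at 3 sites.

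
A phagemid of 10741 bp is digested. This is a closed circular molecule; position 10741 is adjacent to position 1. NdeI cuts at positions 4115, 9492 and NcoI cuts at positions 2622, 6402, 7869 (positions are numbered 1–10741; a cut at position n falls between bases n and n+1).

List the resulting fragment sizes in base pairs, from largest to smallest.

3871, 2287, 1623, 1493, 1467 bp

Combined cut positions (sorted): 2622, 4115, 6402, 7869, 9492.
Circular molecule, 5 cuts → 5 fragments:
  4115 − 2622 = 1493 bp
  6402 − 4115 = 2287 bp
  7869 − 6402 = 1467 bp
  9492 − 7869 = 1623 bp
  wrap: 10741 − 9492 + 2622 = 3871 bp
Sorted largest to smallest: 3871, 2287, 1623, 1493, 1467 bp.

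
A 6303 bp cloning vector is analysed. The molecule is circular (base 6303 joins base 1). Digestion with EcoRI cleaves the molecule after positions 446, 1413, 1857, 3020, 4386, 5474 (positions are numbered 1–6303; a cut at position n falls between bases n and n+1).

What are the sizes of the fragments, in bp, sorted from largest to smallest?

Circular molecule, 6 cuts → 6 fragments:
  1413 − 446 = 967 bp
  1857 − 1413 = 444 bp
  3020 − 1857 = 1163 bp
  4386 − 3020 = 1366 bp
  5474 − 4386 = 1088 bp
  wrap: 6303 − 5474 + 446 = 1275 bp
Sorted largest to smallest: 1366, 1275, 1163, 1088, 967, 444 bp.

1366, 1275, 1163, 1088, 967, 444 bp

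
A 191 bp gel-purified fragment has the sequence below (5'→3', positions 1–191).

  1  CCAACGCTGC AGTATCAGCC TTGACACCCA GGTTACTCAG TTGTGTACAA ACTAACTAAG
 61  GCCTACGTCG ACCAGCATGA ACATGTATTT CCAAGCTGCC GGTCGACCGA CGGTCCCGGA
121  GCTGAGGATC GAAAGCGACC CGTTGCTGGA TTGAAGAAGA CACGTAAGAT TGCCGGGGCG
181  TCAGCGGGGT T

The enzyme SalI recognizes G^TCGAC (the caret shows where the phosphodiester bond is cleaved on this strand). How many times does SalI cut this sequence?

GTCGAC occurs starting at positions 67, 102.
SalI cuts at 2 sites.

2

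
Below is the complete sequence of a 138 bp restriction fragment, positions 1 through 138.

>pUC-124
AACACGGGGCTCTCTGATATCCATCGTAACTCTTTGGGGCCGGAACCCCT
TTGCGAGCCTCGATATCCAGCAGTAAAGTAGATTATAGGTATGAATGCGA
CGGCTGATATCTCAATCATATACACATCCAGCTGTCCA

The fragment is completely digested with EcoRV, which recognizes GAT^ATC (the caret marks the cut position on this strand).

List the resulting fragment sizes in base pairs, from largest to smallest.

46, 44, 30, 18 bp

EcoRV sites (GATATC) start at positions 16, 62, 106.
EcoRV cuts after base 3 of each site, so after positions 18, 64, 108.
Linear molecule, 3 cuts → 4 fragments:
  1–18 → 18 bp
  19–64 → 46 bp
  65–108 → 44 bp
  109–138 → 30 bp
Sorted largest to smallest: 46, 44, 30, 18 bp.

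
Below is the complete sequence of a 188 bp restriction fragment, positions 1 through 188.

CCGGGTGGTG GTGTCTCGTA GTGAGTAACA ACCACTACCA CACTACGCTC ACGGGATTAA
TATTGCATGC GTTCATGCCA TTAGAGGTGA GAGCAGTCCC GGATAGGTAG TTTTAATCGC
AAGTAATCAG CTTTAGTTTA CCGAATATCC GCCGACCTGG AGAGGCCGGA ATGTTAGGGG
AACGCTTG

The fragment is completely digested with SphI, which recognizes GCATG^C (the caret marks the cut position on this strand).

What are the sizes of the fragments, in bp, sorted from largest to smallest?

119, 69 bp

The SphI site (GCATGC) starts at position 65.
SphI cuts after base 5 of each site (before the last base), so after position 69.
Linear molecule, 1 cut → 2 fragments:
  1–69 → 69 bp
  70–188 → 119 bp
Sorted largest to smallest: 119, 69 bp.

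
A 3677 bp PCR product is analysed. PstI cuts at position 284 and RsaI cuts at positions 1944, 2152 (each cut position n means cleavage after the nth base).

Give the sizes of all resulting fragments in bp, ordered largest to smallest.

Combined cut positions (sorted): 284, 1944, 2152.
Linear molecule, 3 cuts → 4 fragments:
  284 − 0 = 284 bp
  1944 − 284 = 1660 bp
  2152 − 1944 = 208 bp
  3677 − 2152 = 1525 bp
Sorted largest to smallest: 1660, 1525, 284, 208 bp.

1660, 1525, 284, 208 bp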